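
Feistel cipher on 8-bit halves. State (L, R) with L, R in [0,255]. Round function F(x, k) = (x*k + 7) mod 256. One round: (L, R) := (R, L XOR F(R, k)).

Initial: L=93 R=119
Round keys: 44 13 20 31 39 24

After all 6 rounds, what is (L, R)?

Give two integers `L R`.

Round 1 (k=44): L=119 R=38
Round 2 (k=13): L=38 R=130
Round 3 (k=20): L=130 R=9
Round 4 (k=31): L=9 R=156
Round 5 (k=39): L=156 R=194
Round 6 (k=24): L=194 R=171

Answer: 194 171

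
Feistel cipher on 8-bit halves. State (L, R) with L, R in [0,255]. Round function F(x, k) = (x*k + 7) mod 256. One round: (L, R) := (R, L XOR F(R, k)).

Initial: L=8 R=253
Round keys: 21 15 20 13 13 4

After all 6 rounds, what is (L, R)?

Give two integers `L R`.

Round 1 (k=21): L=253 R=192
Round 2 (k=15): L=192 R=186
Round 3 (k=20): L=186 R=79
Round 4 (k=13): L=79 R=176
Round 5 (k=13): L=176 R=184
Round 6 (k=4): L=184 R=87

Answer: 184 87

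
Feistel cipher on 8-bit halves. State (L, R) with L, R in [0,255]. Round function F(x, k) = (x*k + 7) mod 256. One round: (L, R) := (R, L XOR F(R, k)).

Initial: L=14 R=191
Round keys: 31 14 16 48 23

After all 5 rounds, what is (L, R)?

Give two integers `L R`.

Answer: 147 93

Derivation:
Round 1 (k=31): L=191 R=38
Round 2 (k=14): L=38 R=164
Round 3 (k=16): L=164 R=97
Round 4 (k=48): L=97 R=147
Round 5 (k=23): L=147 R=93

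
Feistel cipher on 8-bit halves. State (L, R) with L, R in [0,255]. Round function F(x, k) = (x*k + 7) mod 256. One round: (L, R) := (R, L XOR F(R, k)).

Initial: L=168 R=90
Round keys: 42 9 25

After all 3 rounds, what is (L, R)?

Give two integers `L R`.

Answer: 216 124

Derivation:
Round 1 (k=42): L=90 R=99
Round 2 (k=9): L=99 R=216
Round 3 (k=25): L=216 R=124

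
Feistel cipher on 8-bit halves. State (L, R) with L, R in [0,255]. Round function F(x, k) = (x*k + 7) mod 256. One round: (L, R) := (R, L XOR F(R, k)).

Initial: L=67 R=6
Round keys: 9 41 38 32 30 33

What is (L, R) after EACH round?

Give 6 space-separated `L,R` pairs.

Answer: 6,126 126,51 51,231 231,212 212,56 56,235

Derivation:
Round 1 (k=9): L=6 R=126
Round 2 (k=41): L=126 R=51
Round 3 (k=38): L=51 R=231
Round 4 (k=32): L=231 R=212
Round 5 (k=30): L=212 R=56
Round 6 (k=33): L=56 R=235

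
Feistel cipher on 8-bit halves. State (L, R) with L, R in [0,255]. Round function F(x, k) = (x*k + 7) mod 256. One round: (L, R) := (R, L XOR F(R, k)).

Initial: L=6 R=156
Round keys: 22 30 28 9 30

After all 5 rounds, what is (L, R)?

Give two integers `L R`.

Round 1 (k=22): L=156 R=105
Round 2 (k=30): L=105 R=201
Round 3 (k=28): L=201 R=106
Round 4 (k=9): L=106 R=8
Round 5 (k=30): L=8 R=157

Answer: 8 157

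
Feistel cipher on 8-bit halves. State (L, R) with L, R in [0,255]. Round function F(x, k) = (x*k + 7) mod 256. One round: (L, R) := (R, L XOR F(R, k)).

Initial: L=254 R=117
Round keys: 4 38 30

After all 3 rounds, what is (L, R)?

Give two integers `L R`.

Answer: 240 2

Derivation:
Round 1 (k=4): L=117 R=37
Round 2 (k=38): L=37 R=240
Round 3 (k=30): L=240 R=2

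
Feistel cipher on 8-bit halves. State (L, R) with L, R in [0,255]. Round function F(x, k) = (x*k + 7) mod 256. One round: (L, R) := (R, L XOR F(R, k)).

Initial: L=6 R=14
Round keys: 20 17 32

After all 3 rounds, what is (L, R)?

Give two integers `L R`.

Answer: 190 222

Derivation:
Round 1 (k=20): L=14 R=25
Round 2 (k=17): L=25 R=190
Round 3 (k=32): L=190 R=222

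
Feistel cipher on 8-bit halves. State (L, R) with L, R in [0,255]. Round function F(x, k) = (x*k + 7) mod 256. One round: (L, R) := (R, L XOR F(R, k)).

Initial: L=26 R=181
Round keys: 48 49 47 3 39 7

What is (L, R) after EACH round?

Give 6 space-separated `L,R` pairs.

Answer: 181,237 237,209 209,139 139,121 121,253 253,139

Derivation:
Round 1 (k=48): L=181 R=237
Round 2 (k=49): L=237 R=209
Round 3 (k=47): L=209 R=139
Round 4 (k=3): L=139 R=121
Round 5 (k=39): L=121 R=253
Round 6 (k=7): L=253 R=139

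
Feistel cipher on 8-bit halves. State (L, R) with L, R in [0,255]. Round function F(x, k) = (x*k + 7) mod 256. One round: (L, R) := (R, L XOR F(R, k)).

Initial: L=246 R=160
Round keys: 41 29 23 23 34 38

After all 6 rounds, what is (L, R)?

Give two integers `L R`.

Round 1 (k=41): L=160 R=81
Round 2 (k=29): L=81 R=148
Round 3 (k=23): L=148 R=2
Round 4 (k=23): L=2 R=161
Round 5 (k=34): L=161 R=107
Round 6 (k=38): L=107 R=72

Answer: 107 72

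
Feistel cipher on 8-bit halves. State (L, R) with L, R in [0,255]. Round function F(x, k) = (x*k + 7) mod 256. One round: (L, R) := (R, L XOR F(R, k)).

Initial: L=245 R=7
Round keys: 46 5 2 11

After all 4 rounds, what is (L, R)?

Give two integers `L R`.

Round 1 (k=46): L=7 R=188
Round 2 (k=5): L=188 R=180
Round 3 (k=2): L=180 R=211
Round 4 (k=11): L=211 R=172

Answer: 211 172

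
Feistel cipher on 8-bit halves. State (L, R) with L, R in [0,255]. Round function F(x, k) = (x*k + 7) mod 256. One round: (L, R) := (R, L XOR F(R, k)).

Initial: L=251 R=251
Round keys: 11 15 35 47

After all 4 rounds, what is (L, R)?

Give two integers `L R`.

Answer: 103 135

Derivation:
Round 1 (k=11): L=251 R=43
Round 2 (k=15): L=43 R=119
Round 3 (k=35): L=119 R=103
Round 4 (k=47): L=103 R=135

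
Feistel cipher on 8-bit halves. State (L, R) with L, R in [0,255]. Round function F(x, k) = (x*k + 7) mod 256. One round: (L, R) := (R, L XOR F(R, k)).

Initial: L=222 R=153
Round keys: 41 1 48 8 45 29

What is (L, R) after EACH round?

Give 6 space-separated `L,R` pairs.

Answer: 153,86 86,196 196,145 145,75 75,167 167,185

Derivation:
Round 1 (k=41): L=153 R=86
Round 2 (k=1): L=86 R=196
Round 3 (k=48): L=196 R=145
Round 4 (k=8): L=145 R=75
Round 5 (k=45): L=75 R=167
Round 6 (k=29): L=167 R=185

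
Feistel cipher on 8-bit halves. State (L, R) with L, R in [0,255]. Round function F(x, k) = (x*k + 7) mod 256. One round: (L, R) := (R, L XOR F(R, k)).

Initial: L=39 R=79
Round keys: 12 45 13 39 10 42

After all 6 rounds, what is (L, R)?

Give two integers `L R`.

Round 1 (k=12): L=79 R=156
Round 2 (k=45): L=156 R=60
Round 3 (k=13): L=60 R=143
Round 4 (k=39): L=143 R=236
Round 5 (k=10): L=236 R=176
Round 6 (k=42): L=176 R=11

Answer: 176 11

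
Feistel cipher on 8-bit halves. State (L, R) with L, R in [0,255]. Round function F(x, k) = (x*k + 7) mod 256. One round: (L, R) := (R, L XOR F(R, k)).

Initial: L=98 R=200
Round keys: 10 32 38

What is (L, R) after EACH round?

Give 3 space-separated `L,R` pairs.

Round 1 (k=10): L=200 R=181
Round 2 (k=32): L=181 R=111
Round 3 (k=38): L=111 R=52

Answer: 200,181 181,111 111,52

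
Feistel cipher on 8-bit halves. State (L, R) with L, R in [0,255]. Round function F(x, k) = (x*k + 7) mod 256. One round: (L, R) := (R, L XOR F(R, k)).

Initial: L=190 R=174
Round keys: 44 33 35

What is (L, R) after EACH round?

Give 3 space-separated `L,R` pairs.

Round 1 (k=44): L=174 R=81
Round 2 (k=33): L=81 R=214
Round 3 (k=35): L=214 R=24

Answer: 174,81 81,214 214,24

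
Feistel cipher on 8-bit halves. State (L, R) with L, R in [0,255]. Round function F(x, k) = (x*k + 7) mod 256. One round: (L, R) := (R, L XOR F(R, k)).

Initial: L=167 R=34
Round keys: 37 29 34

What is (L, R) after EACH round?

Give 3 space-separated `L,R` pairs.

Round 1 (k=37): L=34 R=86
Round 2 (k=29): L=86 R=231
Round 3 (k=34): L=231 R=227

Answer: 34,86 86,231 231,227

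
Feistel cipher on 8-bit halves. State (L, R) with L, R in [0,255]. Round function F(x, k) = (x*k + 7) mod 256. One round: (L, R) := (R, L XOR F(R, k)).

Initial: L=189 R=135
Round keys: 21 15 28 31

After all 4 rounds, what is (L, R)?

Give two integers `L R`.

Round 1 (k=21): L=135 R=167
Round 2 (k=15): L=167 R=87
Round 3 (k=28): L=87 R=44
Round 4 (k=31): L=44 R=12

Answer: 44 12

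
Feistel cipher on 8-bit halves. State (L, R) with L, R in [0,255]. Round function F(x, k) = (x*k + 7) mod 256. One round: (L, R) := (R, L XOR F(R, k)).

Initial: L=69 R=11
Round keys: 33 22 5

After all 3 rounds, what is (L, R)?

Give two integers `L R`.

Answer: 202 206

Derivation:
Round 1 (k=33): L=11 R=55
Round 2 (k=22): L=55 R=202
Round 3 (k=5): L=202 R=206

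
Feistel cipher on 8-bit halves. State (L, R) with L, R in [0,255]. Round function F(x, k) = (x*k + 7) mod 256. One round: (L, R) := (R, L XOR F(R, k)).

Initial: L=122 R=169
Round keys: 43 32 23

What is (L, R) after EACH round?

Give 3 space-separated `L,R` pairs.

Answer: 169,16 16,174 174,185

Derivation:
Round 1 (k=43): L=169 R=16
Round 2 (k=32): L=16 R=174
Round 3 (k=23): L=174 R=185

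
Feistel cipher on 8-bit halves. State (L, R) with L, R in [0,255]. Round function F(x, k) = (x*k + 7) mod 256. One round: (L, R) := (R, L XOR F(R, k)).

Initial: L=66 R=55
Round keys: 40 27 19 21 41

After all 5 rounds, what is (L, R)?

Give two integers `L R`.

Answer: 155 61

Derivation:
Round 1 (k=40): L=55 R=221
Round 2 (k=27): L=221 R=97
Round 3 (k=19): L=97 R=231
Round 4 (k=21): L=231 R=155
Round 5 (k=41): L=155 R=61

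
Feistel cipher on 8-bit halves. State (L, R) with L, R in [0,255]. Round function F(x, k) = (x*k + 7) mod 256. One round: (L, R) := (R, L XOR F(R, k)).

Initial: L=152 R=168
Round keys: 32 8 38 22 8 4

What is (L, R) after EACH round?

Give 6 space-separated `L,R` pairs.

Answer: 168,159 159,87 87,110 110,44 44,9 9,7

Derivation:
Round 1 (k=32): L=168 R=159
Round 2 (k=8): L=159 R=87
Round 3 (k=38): L=87 R=110
Round 4 (k=22): L=110 R=44
Round 5 (k=8): L=44 R=9
Round 6 (k=4): L=9 R=7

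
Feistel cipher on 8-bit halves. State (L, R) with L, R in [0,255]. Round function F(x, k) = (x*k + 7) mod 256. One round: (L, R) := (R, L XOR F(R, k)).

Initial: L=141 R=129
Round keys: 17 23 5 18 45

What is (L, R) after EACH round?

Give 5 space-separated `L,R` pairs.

Round 1 (k=17): L=129 R=21
Round 2 (k=23): L=21 R=107
Round 3 (k=5): L=107 R=11
Round 4 (k=18): L=11 R=166
Round 5 (k=45): L=166 R=62

Answer: 129,21 21,107 107,11 11,166 166,62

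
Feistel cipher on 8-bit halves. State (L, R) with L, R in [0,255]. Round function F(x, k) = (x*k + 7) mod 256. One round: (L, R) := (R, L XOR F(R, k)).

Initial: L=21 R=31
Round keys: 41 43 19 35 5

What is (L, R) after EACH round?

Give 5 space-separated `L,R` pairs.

Round 1 (k=41): L=31 R=235
Round 2 (k=43): L=235 R=159
Round 3 (k=19): L=159 R=63
Round 4 (k=35): L=63 R=59
Round 5 (k=5): L=59 R=17

Answer: 31,235 235,159 159,63 63,59 59,17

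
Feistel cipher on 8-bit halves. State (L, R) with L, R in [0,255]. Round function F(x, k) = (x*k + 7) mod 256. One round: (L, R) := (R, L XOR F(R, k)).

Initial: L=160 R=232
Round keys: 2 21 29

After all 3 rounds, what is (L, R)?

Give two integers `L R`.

Round 1 (k=2): L=232 R=119
Round 2 (k=21): L=119 R=34
Round 3 (k=29): L=34 R=150

Answer: 34 150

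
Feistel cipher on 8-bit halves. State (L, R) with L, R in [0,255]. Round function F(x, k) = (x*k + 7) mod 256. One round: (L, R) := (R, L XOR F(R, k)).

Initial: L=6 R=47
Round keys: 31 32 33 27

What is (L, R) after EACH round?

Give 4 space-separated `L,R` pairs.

Answer: 47,190 190,232 232,81 81,122

Derivation:
Round 1 (k=31): L=47 R=190
Round 2 (k=32): L=190 R=232
Round 3 (k=33): L=232 R=81
Round 4 (k=27): L=81 R=122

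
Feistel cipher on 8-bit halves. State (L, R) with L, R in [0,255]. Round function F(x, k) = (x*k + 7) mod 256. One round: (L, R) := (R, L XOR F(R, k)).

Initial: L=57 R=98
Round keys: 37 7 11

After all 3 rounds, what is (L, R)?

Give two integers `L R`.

Round 1 (k=37): L=98 R=8
Round 2 (k=7): L=8 R=93
Round 3 (k=11): L=93 R=14

Answer: 93 14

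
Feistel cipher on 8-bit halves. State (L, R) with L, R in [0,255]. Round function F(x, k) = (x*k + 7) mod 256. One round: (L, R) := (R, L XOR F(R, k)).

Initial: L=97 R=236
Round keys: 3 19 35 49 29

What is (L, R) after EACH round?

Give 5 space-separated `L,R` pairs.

Answer: 236,170 170,73 73,168 168,102 102,61

Derivation:
Round 1 (k=3): L=236 R=170
Round 2 (k=19): L=170 R=73
Round 3 (k=35): L=73 R=168
Round 4 (k=49): L=168 R=102
Round 5 (k=29): L=102 R=61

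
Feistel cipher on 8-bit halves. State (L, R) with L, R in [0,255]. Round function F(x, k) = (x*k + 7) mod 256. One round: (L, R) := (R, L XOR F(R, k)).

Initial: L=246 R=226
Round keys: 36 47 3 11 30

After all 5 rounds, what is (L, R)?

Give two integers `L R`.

Round 1 (k=36): L=226 R=57
Round 2 (k=47): L=57 R=156
Round 3 (k=3): L=156 R=226
Round 4 (k=11): L=226 R=33
Round 5 (k=30): L=33 R=7

Answer: 33 7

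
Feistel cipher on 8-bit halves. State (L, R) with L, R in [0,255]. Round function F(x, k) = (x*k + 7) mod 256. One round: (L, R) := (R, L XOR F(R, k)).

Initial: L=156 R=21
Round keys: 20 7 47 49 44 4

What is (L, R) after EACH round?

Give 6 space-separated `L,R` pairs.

Round 1 (k=20): L=21 R=55
Round 2 (k=7): L=55 R=157
Round 3 (k=47): L=157 R=237
Round 4 (k=49): L=237 R=249
Round 5 (k=44): L=249 R=62
Round 6 (k=4): L=62 R=6

Answer: 21,55 55,157 157,237 237,249 249,62 62,6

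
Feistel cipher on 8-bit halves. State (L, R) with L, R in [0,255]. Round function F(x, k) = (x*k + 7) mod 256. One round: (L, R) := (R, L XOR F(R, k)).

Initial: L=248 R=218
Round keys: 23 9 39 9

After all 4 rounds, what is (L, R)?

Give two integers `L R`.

Round 1 (k=23): L=218 R=101
Round 2 (k=9): L=101 R=78
Round 3 (k=39): L=78 R=140
Round 4 (k=9): L=140 R=189

Answer: 140 189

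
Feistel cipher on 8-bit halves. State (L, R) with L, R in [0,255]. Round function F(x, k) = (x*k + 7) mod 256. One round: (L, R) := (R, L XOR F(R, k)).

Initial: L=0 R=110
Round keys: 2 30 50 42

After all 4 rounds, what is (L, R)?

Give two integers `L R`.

Answer: 150 108

Derivation:
Round 1 (k=2): L=110 R=227
Round 2 (k=30): L=227 R=207
Round 3 (k=50): L=207 R=150
Round 4 (k=42): L=150 R=108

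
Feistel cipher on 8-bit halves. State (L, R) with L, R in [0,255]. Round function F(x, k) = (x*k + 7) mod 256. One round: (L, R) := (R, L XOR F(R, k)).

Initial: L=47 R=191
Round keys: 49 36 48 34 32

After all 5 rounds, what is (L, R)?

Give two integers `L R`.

Round 1 (k=49): L=191 R=185
Round 2 (k=36): L=185 R=180
Round 3 (k=48): L=180 R=126
Round 4 (k=34): L=126 R=119
Round 5 (k=32): L=119 R=153

Answer: 119 153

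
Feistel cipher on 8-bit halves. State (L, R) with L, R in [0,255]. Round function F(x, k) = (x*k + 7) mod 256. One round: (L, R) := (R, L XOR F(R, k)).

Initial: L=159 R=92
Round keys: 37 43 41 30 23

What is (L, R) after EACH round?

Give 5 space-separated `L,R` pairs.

Answer: 92,204 204,23 23,122 122,68 68,89

Derivation:
Round 1 (k=37): L=92 R=204
Round 2 (k=43): L=204 R=23
Round 3 (k=41): L=23 R=122
Round 4 (k=30): L=122 R=68
Round 5 (k=23): L=68 R=89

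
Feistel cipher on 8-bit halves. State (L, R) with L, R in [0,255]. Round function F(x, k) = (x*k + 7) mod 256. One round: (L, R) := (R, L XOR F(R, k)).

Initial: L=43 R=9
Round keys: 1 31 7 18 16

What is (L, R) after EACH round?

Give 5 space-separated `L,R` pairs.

Answer: 9,59 59,37 37,49 49,92 92,246

Derivation:
Round 1 (k=1): L=9 R=59
Round 2 (k=31): L=59 R=37
Round 3 (k=7): L=37 R=49
Round 4 (k=18): L=49 R=92
Round 5 (k=16): L=92 R=246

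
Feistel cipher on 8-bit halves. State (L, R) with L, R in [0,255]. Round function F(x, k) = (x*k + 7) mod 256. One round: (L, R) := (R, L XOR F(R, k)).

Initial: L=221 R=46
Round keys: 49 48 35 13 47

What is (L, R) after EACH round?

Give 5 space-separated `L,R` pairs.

Round 1 (k=49): L=46 R=8
Round 2 (k=48): L=8 R=169
Round 3 (k=35): L=169 R=42
Round 4 (k=13): L=42 R=128
Round 5 (k=47): L=128 R=173

Answer: 46,8 8,169 169,42 42,128 128,173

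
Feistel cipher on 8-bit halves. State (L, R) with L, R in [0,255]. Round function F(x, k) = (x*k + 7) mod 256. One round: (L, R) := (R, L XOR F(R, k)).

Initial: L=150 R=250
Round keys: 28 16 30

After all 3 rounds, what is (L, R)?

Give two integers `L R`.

Answer: 109 4

Derivation:
Round 1 (k=28): L=250 R=201
Round 2 (k=16): L=201 R=109
Round 3 (k=30): L=109 R=4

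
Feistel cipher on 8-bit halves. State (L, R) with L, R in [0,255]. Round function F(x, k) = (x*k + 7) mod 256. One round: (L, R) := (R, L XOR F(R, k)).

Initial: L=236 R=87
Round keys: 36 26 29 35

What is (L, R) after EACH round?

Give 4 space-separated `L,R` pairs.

Round 1 (k=36): L=87 R=175
Round 2 (k=26): L=175 R=154
Round 3 (k=29): L=154 R=214
Round 4 (k=35): L=214 R=211

Answer: 87,175 175,154 154,214 214,211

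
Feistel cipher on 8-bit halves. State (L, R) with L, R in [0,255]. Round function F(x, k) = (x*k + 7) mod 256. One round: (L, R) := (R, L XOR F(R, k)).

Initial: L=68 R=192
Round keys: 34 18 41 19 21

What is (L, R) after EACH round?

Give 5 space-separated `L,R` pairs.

Round 1 (k=34): L=192 R=195
Round 2 (k=18): L=195 R=125
Round 3 (k=41): L=125 R=207
Round 4 (k=19): L=207 R=25
Round 5 (k=21): L=25 R=219

Answer: 192,195 195,125 125,207 207,25 25,219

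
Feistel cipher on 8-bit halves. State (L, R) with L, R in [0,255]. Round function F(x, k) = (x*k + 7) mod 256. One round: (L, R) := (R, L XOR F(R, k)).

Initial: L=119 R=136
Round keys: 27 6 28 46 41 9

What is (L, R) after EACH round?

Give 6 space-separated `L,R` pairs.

Answer: 136,40 40,127 127,195 195,110 110,102 102,243

Derivation:
Round 1 (k=27): L=136 R=40
Round 2 (k=6): L=40 R=127
Round 3 (k=28): L=127 R=195
Round 4 (k=46): L=195 R=110
Round 5 (k=41): L=110 R=102
Round 6 (k=9): L=102 R=243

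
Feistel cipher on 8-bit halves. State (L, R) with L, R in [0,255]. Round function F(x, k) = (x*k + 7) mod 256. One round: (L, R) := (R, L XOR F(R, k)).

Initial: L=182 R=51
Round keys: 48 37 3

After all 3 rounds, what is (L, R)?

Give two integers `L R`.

Answer: 255 37

Derivation:
Round 1 (k=48): L=51 R=33
Round 2 (k=37): L=33 R=255
Round 3 (k=3): L=255 R=37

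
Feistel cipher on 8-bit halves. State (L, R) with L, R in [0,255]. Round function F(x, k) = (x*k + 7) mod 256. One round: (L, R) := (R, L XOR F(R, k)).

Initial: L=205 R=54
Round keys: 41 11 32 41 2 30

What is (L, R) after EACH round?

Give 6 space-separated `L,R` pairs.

Answer: 54,96 96,17 17,71 71,119 119,178 178,148

Derivation:
Round 1 (k=41): L=54 R=96
Round 2 (k=11): L=96 R=17
Round 3 (k=32): L=17 R=71
Round 4 (k=41): L=71 R=119
Round 5 (k=2): L=119 R=178
Round 6 (k=30): L=178 R=148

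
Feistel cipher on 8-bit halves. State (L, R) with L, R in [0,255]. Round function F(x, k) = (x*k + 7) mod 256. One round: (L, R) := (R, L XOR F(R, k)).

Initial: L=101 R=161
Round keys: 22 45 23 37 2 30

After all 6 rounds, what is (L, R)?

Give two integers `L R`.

Answer: 138 193

Derivation:
Round 1 (k=22): L=161 R=184
Round 2 (k=45): L=184 R=254
Round 3 (k=23): L=254 R=97
Round 4 (k=37): L=97 R=242
Round 5 (k=2): L=242 R=138
Round 6 (k=30): L=138 R=193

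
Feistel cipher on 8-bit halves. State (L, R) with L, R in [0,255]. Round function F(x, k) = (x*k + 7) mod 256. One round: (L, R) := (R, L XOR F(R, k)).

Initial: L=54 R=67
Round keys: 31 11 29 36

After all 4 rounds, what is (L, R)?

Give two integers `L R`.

Round 1 (k=31): L=67 R=18
Round 2 (k=11): L=18 R=142
Round 3 (k=29): L=142 R=15
Round 4 (k=36): L=15 R=173

Answer: 15 173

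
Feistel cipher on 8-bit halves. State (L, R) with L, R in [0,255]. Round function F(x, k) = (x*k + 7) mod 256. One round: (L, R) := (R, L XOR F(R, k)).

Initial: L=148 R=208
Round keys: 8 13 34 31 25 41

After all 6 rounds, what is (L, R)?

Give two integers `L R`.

Round 1 (k=8): L=208 R=19
Round 2 (k=13): L=19 R=46
Round 3 (k=34): L=46 R=48
Round 4 (k=31): L=48 R=249
Round 5 (k=25): L=249 R=104
Round 6 (k=41): L=104 R=86

Answer: 104 86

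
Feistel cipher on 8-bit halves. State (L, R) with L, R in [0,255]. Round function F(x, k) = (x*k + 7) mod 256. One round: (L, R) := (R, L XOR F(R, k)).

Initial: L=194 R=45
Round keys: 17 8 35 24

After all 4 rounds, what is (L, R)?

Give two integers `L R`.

Answer: 83 213

Derivation:
Round 1 (k=17): L=45 R=198
Round 2 (k=8): L=198 R=26
Round 3 (k=35): L=26 R=83
Round 4 (k=24): L=83 R=213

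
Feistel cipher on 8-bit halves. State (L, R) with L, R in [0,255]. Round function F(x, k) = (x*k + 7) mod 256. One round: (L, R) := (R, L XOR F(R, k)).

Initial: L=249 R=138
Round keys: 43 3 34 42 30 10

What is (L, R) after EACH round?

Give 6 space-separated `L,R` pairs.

Answer: 138,204 204,225 225,37 37,248 248,50 50,3

Derivation:
Round 1 (k=43): L=138 R=204
Round 2 (k=3): L=204 R=225
Round 3 (k=34): L=225 R=37
Round 4 (k=42): L=37 R=248
Round 5 (k=30): L=248 R=50
Round 6 (k=10): L=50 R=3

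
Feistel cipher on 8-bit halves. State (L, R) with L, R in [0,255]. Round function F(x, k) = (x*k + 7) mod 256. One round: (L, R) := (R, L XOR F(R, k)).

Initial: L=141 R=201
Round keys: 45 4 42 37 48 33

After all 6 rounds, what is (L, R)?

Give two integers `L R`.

Answer: 157 63

Derivation:
Round 1 (k=45): L=201 R=209
Round 2 (k=4): L=209 R=130
Round 3 (k=42): L=130 R=138
Round 4 (k=37): L=138 R=123
Round 5 (k=48): L=123 R=157
Round 6 (k=33): L=157 R=63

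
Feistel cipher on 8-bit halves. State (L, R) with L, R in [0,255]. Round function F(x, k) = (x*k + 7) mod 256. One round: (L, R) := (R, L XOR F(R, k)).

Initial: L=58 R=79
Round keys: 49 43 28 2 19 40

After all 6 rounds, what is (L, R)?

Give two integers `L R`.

Answer: 57 70

Derivation:
Round 1 (k=49): L=79 R=28
Round 2 (k=43): L=28 R=244
Round 3 (k=28): L=244 R=171
Round 4 (k=2): L=171 R=169
Round 5 (k=19): L=169 R=57
Round 6 (k=40): L=57 R=70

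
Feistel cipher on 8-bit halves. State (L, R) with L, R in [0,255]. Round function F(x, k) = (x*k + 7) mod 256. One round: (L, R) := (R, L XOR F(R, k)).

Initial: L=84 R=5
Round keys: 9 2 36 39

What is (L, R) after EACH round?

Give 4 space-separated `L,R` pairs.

Round 1 (k=9): L=5 R=96
Round 2 (k=2): L=96 R=194
Round 3 (k=36): L=194 R=47
Round 4 (k=39): L=47 R=242

Answer: 5,96 96,194 194,47 47,242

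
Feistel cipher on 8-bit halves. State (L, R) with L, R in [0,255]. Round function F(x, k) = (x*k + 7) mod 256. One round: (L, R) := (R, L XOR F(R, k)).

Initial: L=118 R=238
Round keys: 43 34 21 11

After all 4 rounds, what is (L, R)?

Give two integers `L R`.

Round 1 (k=43): L=238 R=119
Round 2 (k=34): L=119 R=59
Round 3 (k=21): L=59 R=169
Round 4 (k=11): L=169 R=113

Answer: 169 113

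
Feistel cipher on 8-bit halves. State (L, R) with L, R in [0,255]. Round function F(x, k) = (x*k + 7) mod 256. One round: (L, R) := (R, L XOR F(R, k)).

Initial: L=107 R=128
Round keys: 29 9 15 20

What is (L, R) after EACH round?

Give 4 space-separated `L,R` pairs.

Answer: 128,236 236,211 211,136 136,116

Derivation:
Round 1 (k=29): L=128 R=236
Round 2 (k=9): L=236 R=211
Round 3 (k=15): L=211 R=136
Round 4 (k=20): L=136 R=116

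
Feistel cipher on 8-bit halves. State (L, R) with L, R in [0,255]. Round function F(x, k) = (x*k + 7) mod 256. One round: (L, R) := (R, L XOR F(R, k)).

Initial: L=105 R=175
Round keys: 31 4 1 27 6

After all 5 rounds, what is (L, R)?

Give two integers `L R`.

Round 1 (k=31): L=175 R=81
Round 2 (k=4): L=81 R=228
Round 3 (k=1): L=228 R=186
Round 4 (k=27): L=186 R=65
Round 5 (k=6): L=65 R=55

Answer: 65 55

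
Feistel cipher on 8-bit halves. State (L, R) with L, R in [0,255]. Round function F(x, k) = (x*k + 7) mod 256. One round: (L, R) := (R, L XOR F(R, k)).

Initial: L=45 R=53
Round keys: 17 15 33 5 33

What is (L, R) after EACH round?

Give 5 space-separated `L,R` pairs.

Answer: 53,161 161,67 67,11 11,125 125,47

Derivation:
Round 1 (k=17): L=53 R=161
Round 2 (k=15): L=161 R=67
Round 3 (k=33): L=67 R=11
Round 4 (k=5): L=11 R=125
Round 5 (k=33): L=125 R=47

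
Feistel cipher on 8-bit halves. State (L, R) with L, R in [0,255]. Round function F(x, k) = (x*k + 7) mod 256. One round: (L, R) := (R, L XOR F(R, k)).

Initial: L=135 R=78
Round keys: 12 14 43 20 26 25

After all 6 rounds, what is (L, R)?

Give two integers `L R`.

Answer: 49 70

Derivation:
Round 1 (k=12): L=78 R=40
Round 2 (k=14): L=40 R=121
Round 3 (k=43): L=121 R=114
Round 4 (k=20): L=114 R=150
Round 5 (k=26): L=150 R=49
Round 6 (k=25): L=49 R=70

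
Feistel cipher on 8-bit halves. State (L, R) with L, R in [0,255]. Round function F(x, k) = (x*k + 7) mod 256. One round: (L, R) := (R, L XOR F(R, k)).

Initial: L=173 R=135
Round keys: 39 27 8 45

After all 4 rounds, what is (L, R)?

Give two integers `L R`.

Answer: 250 224

Derivation:
Round 1 (k=39): L=135 R=53
Round 2 (k=27): L=53 R=25
Round 3 (k=8): L=25 R=250
Round 4 (k=45): L=250 R=224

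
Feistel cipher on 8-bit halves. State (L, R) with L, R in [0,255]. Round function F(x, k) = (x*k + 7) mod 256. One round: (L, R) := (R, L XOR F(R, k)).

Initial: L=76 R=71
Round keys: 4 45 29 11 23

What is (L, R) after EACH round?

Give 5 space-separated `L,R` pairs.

Answer: 71,111 111,205 205,47 47,193 193,113

Derivation:
Round 1 (k=4): L=71 R=111
Round 2 (k=45): L=111 R=205
Round 3 (k=29): L=205 R=47
Round 4 (k=11): L=47 R=193
Round 5 (k=23): L=193 R=113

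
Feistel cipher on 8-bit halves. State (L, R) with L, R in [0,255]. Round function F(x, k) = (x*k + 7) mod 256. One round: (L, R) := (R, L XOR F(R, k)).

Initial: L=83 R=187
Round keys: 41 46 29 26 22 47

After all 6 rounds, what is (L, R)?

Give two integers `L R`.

Round 1 (k=41): L=187 R=169
Round 2 (k=46): L=169 R=222
Round 3 (k=29): L=222 R=132
Round 4 (k=26): L=132 R=177
Round 5 (k=22): L=177 R=185
Round 6 (k=47): L=185 R=79

Answer: 185 79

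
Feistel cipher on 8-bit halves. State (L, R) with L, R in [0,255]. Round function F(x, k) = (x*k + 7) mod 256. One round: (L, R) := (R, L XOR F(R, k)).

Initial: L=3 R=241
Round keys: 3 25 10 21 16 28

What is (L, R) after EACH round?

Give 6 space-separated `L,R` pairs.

Answer: 241,217 217,201 201,56 56,86 86,95 95,61

Derivation:
Round 1 (k=3): L=241 R=217
Round 2 (k=25): L=217 R=201
Round 3 (k=10): L=201 R=56
Round 4 (k=21): L=56 R=86
Round 5 (k=16): L=86 R=95
Round 6 (k=28): L=95 R=61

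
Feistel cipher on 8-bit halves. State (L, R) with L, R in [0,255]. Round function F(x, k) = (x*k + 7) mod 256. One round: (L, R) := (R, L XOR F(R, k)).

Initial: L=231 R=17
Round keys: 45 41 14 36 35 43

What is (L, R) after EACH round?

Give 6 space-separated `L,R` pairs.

Round 1 (k=45): L=17 R=227
Round 2 (k=41): L=227 R=115
Round 3 (k=14): L=115 R=178
Round 4 (k=36): L=178 R=124
Round 5 (k=35): L=124 R=73
Round 6 (k=43): L=73 R=54

Answer: 17,227 227,115 115,178 178,124 124,73 73,54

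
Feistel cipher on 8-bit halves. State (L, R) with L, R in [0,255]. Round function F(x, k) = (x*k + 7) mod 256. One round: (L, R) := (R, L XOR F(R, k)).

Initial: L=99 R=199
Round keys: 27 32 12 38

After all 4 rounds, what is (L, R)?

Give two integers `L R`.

Round 1 (k=27): L=199 R=103
Round 2 (k=32): L=103 R=32
Round 3 (k=12): L=32 R=224
Round 4 (k=38): L=224 R=103

Answer: 224 103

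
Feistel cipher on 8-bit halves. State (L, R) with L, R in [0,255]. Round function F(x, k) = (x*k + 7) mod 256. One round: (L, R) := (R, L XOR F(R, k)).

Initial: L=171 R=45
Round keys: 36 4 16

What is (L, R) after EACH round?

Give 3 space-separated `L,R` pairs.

Round 1 (k=36): L=45 R=240
Round 2 (k=4): L=240 R=234
Round 3 (k=16): L=234 R=87

Answer: 45,240 240,234 234,87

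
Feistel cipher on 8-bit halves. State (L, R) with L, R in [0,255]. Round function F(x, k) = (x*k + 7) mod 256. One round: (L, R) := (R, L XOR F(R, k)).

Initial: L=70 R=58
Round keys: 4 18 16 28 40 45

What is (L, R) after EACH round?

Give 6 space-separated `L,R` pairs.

Round 1 (k=4): L=58 R=169
Round 2 (k=18): L=169 R=211
Round 3 (k=16): L=211 R=158
Round 4 (k=28): L=158 R=156
Round 5 (k=40): L=156 R=249
Round 6 (k=45): L=249 R=80

Answer: 58,169 169,211 211,158 158,156 156,249 249,80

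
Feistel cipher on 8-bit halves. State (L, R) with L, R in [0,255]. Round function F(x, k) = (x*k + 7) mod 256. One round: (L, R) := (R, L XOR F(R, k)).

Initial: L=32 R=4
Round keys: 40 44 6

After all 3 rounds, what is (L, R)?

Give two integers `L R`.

Round 1 (k=40): L=4 R=135
Round 2 (k=44): L=135 R=63
Round 3 (k=6): L=63 R=6

Answer: 63 6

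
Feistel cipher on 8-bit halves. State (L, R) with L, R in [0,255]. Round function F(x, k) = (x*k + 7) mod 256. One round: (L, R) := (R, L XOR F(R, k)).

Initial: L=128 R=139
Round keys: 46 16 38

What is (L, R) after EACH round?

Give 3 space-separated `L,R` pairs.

Round 1 (k=46): L=139 R=129
Round 2 (k=16): L=129 R=156
Round 3 (k=38): L=156 R=174

Answer: 139,129 129,156 156,174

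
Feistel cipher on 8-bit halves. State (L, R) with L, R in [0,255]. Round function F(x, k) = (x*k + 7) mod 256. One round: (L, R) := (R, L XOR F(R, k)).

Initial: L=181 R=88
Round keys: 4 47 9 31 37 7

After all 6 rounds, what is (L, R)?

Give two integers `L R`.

Answer: 5 62

Derivation:
Round 1 (k=4): L=88 R=210
Round 2 (k=47): L=210 R=205
Round 3 (k=9): L=205 R=238
Round 4 (k=31): L=238 R=20
Round 5 (k=37): L=20 R=5
Round 6 (k=7): L=5 R=62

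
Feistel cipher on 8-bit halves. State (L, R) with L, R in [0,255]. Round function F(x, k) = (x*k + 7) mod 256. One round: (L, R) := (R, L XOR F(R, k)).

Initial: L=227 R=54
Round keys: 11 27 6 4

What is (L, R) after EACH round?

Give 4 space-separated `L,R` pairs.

Answer: 54,186 186,147 147,195 195,128

Derivation:
Round 1 (k=11): L=54 R=186
Round 2 (k=27): L=186 R=147
Round 3 (k=6): L=147 R=195
Round 4 (k=4): L=195 R=128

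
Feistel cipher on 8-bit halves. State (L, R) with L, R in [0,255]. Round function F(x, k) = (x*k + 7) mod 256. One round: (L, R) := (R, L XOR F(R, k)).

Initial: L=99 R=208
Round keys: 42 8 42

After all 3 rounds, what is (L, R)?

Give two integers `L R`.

Round 1 (k=42): L=208 R=68
Round 2 (k=8): L=68 R=247
Round 3 (k=42): L=247 R=201

Answer: 247 201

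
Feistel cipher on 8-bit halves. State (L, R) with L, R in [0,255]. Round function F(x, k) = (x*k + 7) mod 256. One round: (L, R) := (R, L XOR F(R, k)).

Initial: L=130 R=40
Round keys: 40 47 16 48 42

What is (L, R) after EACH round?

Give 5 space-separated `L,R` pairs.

Answer: 40,197 197,26 26,98 98,125 125,235

Derivation:
Round 1 (k=40): L=40 R=197
Round 2 (k=47): L=197 R=26
Round 3 (k=16): L=26 R=98
Round 4 (k=48): L=98 R=125
Round 5 (k=42): L=125 R=235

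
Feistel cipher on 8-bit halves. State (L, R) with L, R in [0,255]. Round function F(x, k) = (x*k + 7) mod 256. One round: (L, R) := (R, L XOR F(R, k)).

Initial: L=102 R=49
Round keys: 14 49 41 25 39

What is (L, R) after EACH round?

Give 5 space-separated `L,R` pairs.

Answer: 49,211 211,91 91,73 73,115 115,197

Derivation:
Round 1 (k=14): L=49 R=211
Round 2 (k=49): L=211 R=91
Round 3 (k=41): L=91 R=73
Round 4 (k=25): L=73 R=115
Round 5 (k=39): L=115 R=197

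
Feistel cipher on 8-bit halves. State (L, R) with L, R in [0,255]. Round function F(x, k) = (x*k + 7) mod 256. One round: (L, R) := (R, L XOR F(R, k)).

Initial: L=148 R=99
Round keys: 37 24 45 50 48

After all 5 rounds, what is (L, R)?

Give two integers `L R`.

Answer: 157 126

Derivation:
Round 1 (k=37): L=99 R=194
Round 2 (k=24): L=194 R=84
Round 3 (k=45): L=84 R=9
Round 4 (k=50): L=9 R=157
Round 5 (k=48): L=157 R=126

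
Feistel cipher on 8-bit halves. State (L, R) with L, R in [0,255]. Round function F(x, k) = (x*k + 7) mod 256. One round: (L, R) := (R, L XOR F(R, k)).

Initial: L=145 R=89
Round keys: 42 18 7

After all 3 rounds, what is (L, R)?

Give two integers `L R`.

Round 1 (k=42): L=89 R=48
Round 2 (k=18): L=48 R=62
Round 3 (k=7): L=62 R=137

Answer: 62 137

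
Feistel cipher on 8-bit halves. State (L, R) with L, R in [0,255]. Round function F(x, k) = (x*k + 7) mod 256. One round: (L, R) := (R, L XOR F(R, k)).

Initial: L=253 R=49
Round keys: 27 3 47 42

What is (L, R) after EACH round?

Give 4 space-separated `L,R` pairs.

Answer: 49,207 207,69 69,125 125,204

Derivation:
Round 1 (k=27): L=49 R=207
Round 2 (k=3): L=207 R=69
Round 3 (k=47): L=69 R=125
Round 4 (k=42): L=125 R=204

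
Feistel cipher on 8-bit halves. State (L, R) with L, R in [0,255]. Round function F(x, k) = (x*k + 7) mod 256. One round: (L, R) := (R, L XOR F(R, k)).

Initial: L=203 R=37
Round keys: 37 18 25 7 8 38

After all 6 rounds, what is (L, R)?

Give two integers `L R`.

Round 1 (k=37): L=37 R=171
Round 2 (k=18): L=171 R=40
Round 3 (k=25): L=40 R=68
Round 4 (k=7): L=68 R=203
Round 5 (k=8): L=203 R=27
Round 6 (k=38): L=27 R=194

Answer: 27 194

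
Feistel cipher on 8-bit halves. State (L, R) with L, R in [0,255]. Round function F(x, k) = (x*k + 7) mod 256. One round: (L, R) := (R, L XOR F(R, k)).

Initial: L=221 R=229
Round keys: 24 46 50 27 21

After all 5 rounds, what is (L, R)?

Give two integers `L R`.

Round 1 (k=24): L=229 R=162
Round 2 (k=46): L=162 R=198
Round 3 (k=50): L=198 R=17
Round 4 (k=27): L=17 R=20
Round 5 (k=21): L=20 R=186

Answer: 20 186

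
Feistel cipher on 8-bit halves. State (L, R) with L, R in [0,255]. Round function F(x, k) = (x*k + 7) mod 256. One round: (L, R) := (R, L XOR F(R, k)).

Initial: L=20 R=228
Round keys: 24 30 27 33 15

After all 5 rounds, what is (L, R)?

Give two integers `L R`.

Answer: 225 235

Derivation:
Round 1 (k=24): L=228 R=115
Round 2 (k=30): L=115 R=101
Round 3 (k=27): L=101 R=221
Round 4 (k=33): L=221 R=225
Round 5 (k=15): L=225 R=235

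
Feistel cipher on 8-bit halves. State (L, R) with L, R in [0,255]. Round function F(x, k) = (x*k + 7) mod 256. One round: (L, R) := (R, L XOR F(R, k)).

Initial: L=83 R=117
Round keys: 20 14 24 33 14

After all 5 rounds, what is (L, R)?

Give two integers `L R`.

Round 1 (k=20): L=117 R=120
Round 2 (k=14): L=120 R=226
Round 3 (k=24): L=226 R=79
Round 4 (k=33): L=79 R=212
Round 5 (k=14): L=212 R=208

Answer: 212 208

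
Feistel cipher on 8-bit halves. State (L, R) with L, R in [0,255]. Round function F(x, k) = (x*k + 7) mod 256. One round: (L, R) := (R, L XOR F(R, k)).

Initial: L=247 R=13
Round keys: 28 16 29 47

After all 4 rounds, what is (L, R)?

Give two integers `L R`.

Answer: 237 192

Derivation:
Round 1 (k=28): L=13 R=132
Round 2 (k=16): L=132 R=74
Round 3 (k=29): L=74 R=237
Round 4 (k=47): L=237 R=192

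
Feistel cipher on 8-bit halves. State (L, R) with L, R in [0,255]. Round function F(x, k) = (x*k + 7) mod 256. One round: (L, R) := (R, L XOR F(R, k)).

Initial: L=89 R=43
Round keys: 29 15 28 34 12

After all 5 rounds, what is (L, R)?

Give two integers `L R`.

Answer: 220 243

Derivation:
Round 1 (k=29): L=43 R=191
Round 2 (k=15): L=191 R=19
Round 3 (k=28): L=19 R=164
Round 4 (k=34): L=164 R=220
Round 5 (k=12): L=220 R=243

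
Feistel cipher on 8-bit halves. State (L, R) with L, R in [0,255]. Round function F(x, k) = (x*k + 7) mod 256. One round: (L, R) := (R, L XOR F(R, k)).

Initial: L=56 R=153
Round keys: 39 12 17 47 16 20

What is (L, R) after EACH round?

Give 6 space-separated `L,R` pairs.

Round 1 (k=39): L=153 R=110
Round 2 (k=12): L=110 R=182
Round 3 (k=17): L=182 R=115
Round 4 (k=47): L=115 R=146
Round 5 (k=16): L=146 R=84
Round 6 (k=20): L=84 R=5

Answer: 153,110 110,182 182,115 115,146 146,84 84,5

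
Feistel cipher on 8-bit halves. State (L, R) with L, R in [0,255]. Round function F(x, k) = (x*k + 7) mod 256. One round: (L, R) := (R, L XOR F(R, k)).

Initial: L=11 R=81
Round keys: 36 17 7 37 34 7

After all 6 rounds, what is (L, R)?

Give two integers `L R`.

Round 1 (k=36): L=81 R=96
Round 2 (k=17): L=96 R=54
Round 3 (k=7): L=54 R=225
Round 4 (k=37): L=225 R=186
Round 5 (k=34): L=186 R=90
Round 6 (k=7): L=90 R=199

Answer: 90 199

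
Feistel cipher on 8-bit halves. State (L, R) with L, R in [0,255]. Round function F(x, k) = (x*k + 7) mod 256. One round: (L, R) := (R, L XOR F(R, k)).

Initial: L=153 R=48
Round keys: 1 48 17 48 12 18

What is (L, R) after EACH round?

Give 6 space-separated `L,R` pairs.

Round 1 (k=1): L=48 R=174
Round 2 (k=48): L=174 R=151
Round 3 (k=17): L=151 R=160
Round 4 (k=48): L=160 R=144
Round 5 (k=12): L=144 R=103
Round 6 (k=18): L=103 R=213

Answer: 48,174 174,151 151,160 160,144 144,103 103,213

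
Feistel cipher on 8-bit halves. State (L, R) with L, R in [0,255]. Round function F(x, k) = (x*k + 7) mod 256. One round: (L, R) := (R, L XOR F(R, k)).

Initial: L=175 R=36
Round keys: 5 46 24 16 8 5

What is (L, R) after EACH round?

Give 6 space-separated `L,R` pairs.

Round 1 (k=5): L=36 R=20
Round 2 (k=46): L=20 R=187
Round 3 (k=24): L=187 R=155
Round 4 (k=16): L=155 R=12
Round 5 (k=8): L=12 R=252
Round 6 (k=5): L=252 R=255

Answer: 36,20 20,187 187,155 155,12 12,252 252,255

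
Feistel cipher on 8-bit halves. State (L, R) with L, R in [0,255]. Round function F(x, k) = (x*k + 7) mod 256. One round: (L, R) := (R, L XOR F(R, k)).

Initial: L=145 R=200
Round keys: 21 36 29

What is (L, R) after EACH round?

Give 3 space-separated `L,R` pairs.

Round 1 (k=21): L=200 R=254
Round 2 (k=36): L=254 R=119
Round 3 (k=29): L=119 R=124

Answer: 200,254 254,119 119,124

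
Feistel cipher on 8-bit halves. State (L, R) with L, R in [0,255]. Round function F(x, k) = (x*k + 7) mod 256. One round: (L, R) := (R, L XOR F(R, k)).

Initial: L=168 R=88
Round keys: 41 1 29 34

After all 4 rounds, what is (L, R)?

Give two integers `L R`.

Answer: 162 109

Derivation:
Round 1 (k=41): L=88 R=183
Round 2 (k=1): L=183 R=230
Round 3 (k=29): L=230 R=162
Round 4 (k=34): L=162 R=109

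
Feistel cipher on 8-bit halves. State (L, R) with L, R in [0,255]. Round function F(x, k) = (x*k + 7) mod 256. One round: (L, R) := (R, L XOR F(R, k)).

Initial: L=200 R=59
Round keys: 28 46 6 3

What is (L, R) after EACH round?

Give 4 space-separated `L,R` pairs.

Answer: 59,179 179,10 10,240 240,221

Derivation:
Round 1 (k=28): L=59 R=179
Round 2 (k=46): L=179 R=10
Round 3 (k=6): L=10 R=240
Round 4 (k=3): L=240 R=221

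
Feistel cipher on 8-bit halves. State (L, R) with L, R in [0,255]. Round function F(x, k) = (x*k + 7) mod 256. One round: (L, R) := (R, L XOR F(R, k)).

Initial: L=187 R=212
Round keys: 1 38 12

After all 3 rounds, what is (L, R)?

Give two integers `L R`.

Answer: 147 139

Derivation:
Round 1 (k=1): L=212 R=96
Round 2 (k=38): L=96 R=147
Round 3 (k=12): L=147 R=139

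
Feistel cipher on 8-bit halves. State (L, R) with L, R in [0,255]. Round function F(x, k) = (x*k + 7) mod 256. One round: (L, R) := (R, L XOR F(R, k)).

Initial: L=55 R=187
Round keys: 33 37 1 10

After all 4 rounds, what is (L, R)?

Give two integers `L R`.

Round 1 (k=33): L=187 R=21
Round 2 (k=37): L=21 R=171
Round 3 (k=1): L=171 R=167
Round 4 (k=10): L=167 R=38

Answer: 167 38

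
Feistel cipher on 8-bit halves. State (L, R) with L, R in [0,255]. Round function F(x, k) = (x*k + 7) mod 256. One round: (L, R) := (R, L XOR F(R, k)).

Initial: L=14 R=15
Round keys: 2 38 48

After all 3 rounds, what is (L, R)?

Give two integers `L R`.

Answer: 102 12

Derivation:
Round 1 (k=2): L=15 R=43
Round 2 (k=38): L=43 R=102
Round 3 (k=48): L=102 R=12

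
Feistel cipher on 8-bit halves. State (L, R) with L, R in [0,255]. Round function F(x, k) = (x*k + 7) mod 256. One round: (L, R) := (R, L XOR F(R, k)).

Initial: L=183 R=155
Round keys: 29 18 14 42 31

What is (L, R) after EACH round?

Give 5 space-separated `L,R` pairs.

Answer: 155,33 33,194 194,130 130,153 153,12

Derivation:
Round 1 (k=29): L=155 R=33
Round 2 (k=18): L=33 R=194
Round 3 (k=14): L=194 R=130
Round 4 (k=42): L=130 R=153
Round 5 (k=31): L=153 R=12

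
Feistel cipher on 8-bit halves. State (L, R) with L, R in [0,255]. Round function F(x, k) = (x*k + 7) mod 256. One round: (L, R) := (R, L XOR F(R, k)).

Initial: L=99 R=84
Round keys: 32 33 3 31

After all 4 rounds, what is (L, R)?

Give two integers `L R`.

Answer: 32 216

Derivation:
Round 1 (k=32): L=84 R=228
Round 2 (k=33): L=228 R=63
Round 3 (k=3): L=63 R=32
Round 4 (k=31): L=32 R=216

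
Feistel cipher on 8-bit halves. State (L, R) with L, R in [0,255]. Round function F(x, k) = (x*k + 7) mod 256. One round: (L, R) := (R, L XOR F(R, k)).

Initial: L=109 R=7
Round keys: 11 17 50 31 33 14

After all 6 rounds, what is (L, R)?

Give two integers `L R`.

Answer: 31 37

Derivation:
Round 1 (k=11): L=7 R=57
Round 2 (k=17): L=57 R=215
Round 3 (k=50): L=215 R=60
Round 4 (k=31): L=60 R=156
Round 5 (k=33): L=156 R=31
Round 6 (k=14): L=31 R=37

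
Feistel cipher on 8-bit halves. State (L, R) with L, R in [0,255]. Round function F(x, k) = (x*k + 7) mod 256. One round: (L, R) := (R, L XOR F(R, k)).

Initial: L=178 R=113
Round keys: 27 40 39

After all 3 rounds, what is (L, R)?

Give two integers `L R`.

Answer: 118 65

Derivation:
Round 1 (k=27): L=113 R=64
Round 2 (k=40): L=64 R=118
Round 3 (k=39): L=118 R=65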